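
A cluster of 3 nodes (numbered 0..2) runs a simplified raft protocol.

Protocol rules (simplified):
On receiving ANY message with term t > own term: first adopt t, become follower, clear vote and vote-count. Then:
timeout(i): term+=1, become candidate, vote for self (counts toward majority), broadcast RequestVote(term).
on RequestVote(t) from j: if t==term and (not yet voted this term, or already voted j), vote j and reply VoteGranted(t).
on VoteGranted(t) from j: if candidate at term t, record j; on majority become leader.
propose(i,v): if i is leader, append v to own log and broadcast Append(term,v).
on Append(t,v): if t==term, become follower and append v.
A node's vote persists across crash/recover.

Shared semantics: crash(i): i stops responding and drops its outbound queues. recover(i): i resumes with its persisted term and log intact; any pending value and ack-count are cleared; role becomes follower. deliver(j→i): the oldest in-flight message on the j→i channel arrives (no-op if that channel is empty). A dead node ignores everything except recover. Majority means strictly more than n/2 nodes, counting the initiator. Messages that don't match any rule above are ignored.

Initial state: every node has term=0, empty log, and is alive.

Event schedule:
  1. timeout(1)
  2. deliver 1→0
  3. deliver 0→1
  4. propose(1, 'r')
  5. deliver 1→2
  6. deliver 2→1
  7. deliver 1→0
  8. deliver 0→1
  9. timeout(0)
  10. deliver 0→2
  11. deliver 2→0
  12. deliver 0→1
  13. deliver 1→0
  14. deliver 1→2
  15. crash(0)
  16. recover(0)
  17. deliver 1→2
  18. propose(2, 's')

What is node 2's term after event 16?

[1] timeout(1) → N1(cand t1 [-])
[2] deliver 1→0 → N0(foll t1 [-])
[3] deliver 0→1 → N1(lead t1 [-])
[4] propose(1,'r') → N1(lead t1 [r])
[5] deliver 1→2 → N2(foll t1 [-])
[6] deliver 2→1 → ∅
[7] deliver 1→0 → N0(foll t1 [r])
[8] deliver 0→1 → ∅
[9] timeout(0) → N0(cand t2 [r])
[10] deliver 0→2 → N2(foll t2 [-])
[11] deliver 2→0 → N0(lead t2 [r])
[12] deliver 0→1 → N1(foll t2 [r])
[13] deliver 1→0 → ∅
[14] deliver 1→2 → ∅
[15] crash(0) → N0(✗lead t2 [r])
[16] recover(0) → N0(foll t2 [r])

2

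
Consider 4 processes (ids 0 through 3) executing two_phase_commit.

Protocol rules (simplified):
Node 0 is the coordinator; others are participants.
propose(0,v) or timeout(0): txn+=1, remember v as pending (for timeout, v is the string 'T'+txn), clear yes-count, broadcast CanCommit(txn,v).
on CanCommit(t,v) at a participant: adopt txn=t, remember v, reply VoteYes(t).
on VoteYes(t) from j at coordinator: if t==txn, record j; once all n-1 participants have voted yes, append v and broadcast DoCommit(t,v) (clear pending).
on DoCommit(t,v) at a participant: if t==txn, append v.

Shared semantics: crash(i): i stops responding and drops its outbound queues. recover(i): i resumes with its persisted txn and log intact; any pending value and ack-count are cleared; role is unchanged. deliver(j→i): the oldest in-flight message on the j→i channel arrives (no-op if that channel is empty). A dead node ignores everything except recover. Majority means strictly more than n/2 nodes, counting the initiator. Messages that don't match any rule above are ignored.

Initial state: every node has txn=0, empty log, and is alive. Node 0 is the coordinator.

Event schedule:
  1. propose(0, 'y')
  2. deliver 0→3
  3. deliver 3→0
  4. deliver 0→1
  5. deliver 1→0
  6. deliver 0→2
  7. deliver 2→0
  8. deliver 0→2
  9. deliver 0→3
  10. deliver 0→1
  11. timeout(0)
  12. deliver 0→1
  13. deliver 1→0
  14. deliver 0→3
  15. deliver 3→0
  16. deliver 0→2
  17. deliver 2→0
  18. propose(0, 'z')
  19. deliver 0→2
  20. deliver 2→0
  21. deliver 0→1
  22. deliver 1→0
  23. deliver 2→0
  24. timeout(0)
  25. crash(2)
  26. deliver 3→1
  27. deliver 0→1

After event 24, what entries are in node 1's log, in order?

y,T2

[1] propose(0,'y') → N0(coor t1 [-])
[2] deliver 0→3 → N3(part t1 [-])
[3] deliver 3→0 → ∅
[4] deliver 0→1 → N1(part t1 [-])
[5] deliver 1→0 → ∅
[6] deliver 0→2 → N2(part t1 [-])
[7] deliver 2→0 → N0(coor t1 [y])
[8] deliver 0→2 → N2(part t1 [y])
[9] deliver 0→3 → N3(part t1 [y])
[10] deliver 0→1 → N1(part t1 [y])
[11] timeout(0) → N0(coor t2 [y])
[12] deliver 0→1 → N1(part t2 [y])
[13] deliver 1→0 → ∅
[14] deliver 0→3 → N3(part t2 [y])
[15] deliver 3→0 → ∅
[16] deliver 0→2 → N2(part t2 [y])
[17] deliver 2→0 → N0(coor t2 [y,T2])
[18] propose(0,'z') → N0(coor t3 [y,T2])
[19] deliver 0→2 → N2(part t2 [y,T2])
[20] deliver 2→0 → ∅
[21] deliver 0→1 → N1(part t2 [y,T2])
[22] deliver 1→0 → ∅
[23] deliver 2→0 → ∅
[24] timeout(0) → N0(coor t4 [y,T2])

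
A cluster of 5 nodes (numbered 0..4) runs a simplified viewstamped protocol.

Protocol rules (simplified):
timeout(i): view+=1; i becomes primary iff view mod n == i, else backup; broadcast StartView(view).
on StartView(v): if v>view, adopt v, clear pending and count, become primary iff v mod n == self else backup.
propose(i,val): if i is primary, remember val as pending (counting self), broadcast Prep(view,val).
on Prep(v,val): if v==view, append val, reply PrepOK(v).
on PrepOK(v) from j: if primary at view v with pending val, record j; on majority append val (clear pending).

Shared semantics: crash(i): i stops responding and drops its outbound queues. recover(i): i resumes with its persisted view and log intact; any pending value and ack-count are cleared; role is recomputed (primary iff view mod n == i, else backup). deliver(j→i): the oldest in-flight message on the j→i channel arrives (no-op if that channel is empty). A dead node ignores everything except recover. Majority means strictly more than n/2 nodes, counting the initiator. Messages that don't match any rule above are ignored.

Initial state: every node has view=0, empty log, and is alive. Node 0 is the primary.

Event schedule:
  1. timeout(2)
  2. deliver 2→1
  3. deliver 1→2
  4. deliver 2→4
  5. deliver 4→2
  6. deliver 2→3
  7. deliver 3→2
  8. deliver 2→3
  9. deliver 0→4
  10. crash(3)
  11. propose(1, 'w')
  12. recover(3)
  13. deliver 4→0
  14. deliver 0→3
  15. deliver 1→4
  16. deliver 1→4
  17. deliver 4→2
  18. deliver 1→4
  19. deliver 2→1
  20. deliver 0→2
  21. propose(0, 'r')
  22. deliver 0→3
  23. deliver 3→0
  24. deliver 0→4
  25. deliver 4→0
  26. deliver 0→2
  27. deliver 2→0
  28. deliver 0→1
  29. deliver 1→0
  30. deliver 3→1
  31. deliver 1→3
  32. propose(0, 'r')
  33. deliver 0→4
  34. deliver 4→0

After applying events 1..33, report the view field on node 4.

step 1 timeout(2): 2={back,v=1,log=-}
step 2 deliver 2→1: 1={prim,v=1,log=-}
step 3 deliver 1→2: —
step 4 deliver 2→4: 4={back,v=1,log=-}
step 5 deliver 4→2: —
step 6 deliver 2→3: 3={back,v=1,log=-}
step 7 deliver 3→2: —
step 8 deliver 2→3: —
step 9 deliver 0→4: —
step 10 crash(3): 3={✗back,v=1,log=-}
step 11 propose(1,'w'): —
step 12 recover(3): 3={back,v=1,log=-}
step 13 deliver 4→0: —
step 14 deliver 0→3: —
step 15 deliver 1→4: 4={back,v=1,log=w}
step 16 deliver 1→4: —
step 17 deliver 4→2: —
step 18 deliver 1→4: —
step 19 deliver 2→1: —
step 20 deliver 0→2: —
step 21 propose(0,'r'): —
step 22 deliver 0→3: —
step 23 deliver 3→0: —
step 24 deliver 0→4: —
step 25 deliver 4→0: —
step 26 deliver 0→2: —
step 27 deliver 2→0: 0={back,v=1,log=-}
step 28 deliver 0→1: —
step 29 deliver 1→0: 0={back,v=1,log=w}
step 30 deliver 3→1: —
step 31 deliver 1→3: 3={back,v=1,log=w}
step 32 propose(0,'r'): —
step 33 deliver 0→4: —

1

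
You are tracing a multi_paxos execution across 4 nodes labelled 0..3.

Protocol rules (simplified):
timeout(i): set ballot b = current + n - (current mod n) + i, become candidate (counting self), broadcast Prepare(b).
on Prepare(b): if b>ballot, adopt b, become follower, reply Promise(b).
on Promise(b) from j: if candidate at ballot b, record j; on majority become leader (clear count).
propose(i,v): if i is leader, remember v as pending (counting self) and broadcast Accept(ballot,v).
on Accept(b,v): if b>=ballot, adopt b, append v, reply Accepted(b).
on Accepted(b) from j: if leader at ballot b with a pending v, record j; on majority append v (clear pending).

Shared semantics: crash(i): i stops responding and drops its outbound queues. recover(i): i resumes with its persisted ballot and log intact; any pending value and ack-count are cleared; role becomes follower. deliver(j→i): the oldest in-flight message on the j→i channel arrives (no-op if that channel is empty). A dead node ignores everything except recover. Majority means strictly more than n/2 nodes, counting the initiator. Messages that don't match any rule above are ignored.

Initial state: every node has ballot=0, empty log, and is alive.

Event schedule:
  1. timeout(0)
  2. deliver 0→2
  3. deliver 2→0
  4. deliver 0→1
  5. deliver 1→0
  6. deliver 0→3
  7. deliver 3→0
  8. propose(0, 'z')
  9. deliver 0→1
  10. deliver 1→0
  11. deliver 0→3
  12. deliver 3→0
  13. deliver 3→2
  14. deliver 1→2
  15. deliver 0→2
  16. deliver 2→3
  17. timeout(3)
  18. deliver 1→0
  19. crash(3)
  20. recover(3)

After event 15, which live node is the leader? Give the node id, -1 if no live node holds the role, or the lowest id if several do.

[1] timeout(0) → N0(cand b4 [-])
[2] deliver 0→2 → N2(foll b4 [-])
[3] deliver 2→0 → ∅
[4] deliver 0→1 → N1(foll b4 [-])
[5] deliver 1→0 → N0(lead b4 [-])
[6] deliver 0→3 → N3(foll b4 [-])
[7] deliver 3→0 → ∅
[8] propose(0,'z') → ∅
[9] deliver 0→1 → N1(foll b4 [z])
[10] deliver 1→0 → ∅
[11] deliver 0→3 → N3(foll b4 [z])
[12] deliver 3→0 → N0(lead b4 [z])
[13] deliver 3→2 → ∅
[14] deliver 1→2 → ∅
[15] deliver 0→2 → N2(foll b4 [z])

0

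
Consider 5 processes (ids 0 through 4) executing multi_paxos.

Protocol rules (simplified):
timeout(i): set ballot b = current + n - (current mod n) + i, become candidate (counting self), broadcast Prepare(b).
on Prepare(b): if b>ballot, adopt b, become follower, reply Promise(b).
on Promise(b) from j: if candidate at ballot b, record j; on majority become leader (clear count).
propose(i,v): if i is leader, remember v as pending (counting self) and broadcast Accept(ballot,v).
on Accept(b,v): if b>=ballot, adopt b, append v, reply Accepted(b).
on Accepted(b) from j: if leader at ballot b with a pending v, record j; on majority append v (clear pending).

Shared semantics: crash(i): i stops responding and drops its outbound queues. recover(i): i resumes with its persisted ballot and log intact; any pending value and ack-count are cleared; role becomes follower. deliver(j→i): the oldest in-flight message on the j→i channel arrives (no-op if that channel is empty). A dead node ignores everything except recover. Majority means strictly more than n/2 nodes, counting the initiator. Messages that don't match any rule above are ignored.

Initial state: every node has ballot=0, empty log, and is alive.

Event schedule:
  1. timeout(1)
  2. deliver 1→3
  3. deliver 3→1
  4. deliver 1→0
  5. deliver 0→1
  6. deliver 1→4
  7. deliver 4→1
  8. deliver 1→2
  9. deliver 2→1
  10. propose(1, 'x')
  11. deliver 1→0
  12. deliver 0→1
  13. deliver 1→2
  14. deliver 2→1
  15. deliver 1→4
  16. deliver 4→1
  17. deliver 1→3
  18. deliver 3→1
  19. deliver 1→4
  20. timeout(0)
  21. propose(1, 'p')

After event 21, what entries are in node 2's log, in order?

x

1. timeout(1):  <1:cand b6 ->
2. deliver 1→3:  <3:foll b6 ->
3. deliver 3→1:  nop
4. deliver 1→0:  <0:foll b6 ->
5. deliver 0→1:  <1:lead b6 ->
6. deliver 1→4:  <4:foll b6 ->
7. deliver 4→1:  nop
8. deliver 1→2:  <2:foll b6 ->
9. deliver 2→1:  nop
10. propose(1,'x'):  nop
11. deliver 1→0:  <0:foll b6 x>
12. deliver 0→1:  nop
13. deliver 1→2:  <2:foll b6 x>
14. deliver 2→1:  <1:lead b6 x>
15. deliver 1→4:  <4:foll b6 x>
16. deliver 4→1:  nop
17. deliver 1→3:  <3:foll b6 x>
18. deliver 3→1:  nop
19. deliver 1→4:  nop
20. timeout(0):  <0:cand b10 x>
21. propose(1,'p'):  nop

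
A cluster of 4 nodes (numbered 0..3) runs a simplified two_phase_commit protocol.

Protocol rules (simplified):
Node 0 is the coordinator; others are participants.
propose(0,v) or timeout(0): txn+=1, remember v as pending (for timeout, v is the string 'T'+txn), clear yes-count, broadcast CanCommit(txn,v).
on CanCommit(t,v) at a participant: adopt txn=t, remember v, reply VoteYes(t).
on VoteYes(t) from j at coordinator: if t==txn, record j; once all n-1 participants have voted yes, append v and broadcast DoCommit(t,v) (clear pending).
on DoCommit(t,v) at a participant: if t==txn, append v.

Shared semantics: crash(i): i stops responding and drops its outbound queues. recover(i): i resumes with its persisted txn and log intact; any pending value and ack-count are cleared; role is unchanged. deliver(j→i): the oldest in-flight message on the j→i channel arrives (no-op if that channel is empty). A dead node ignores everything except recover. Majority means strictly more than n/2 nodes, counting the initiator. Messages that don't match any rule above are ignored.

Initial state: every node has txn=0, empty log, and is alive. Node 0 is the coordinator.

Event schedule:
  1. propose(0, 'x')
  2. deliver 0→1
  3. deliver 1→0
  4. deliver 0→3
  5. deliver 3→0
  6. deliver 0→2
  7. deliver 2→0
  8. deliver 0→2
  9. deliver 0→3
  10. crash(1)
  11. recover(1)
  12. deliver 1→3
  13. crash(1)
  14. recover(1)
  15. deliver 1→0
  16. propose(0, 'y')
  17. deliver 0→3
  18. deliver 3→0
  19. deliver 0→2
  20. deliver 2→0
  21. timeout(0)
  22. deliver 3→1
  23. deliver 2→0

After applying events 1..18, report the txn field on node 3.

2

e1 propose(0,'x'): 0[coor,t=1,-]
e2 deliver 0→1: 1[part,t=1,-]
e3 deliver 1→0: ·
e4 deliver 0→3: 3[part,t=1,-]
e5 deliver 3→0: ·
e6 deliver 0→2: 2[part,t=1,-]
e7 deliver 2→0: 0[coor,t=1,x]
e8 deliver 0→2: 2[part,t=1,x]
e9 deliver 0→3: 3[part,t=1,x]
e10 crash(1): 1[✗part,t=1,-]
e11 recover(1): 1[part,t=1,-]
e12 deliver 1→3: ·
e13 crash(1): 1[✗part,t=1,-]
e14 recover(1): 1[part,t=1,-]
e15 deliver 1→0: ·
e16 propose(0,'y'): 0[coor,t=2,x]
e17 deliver 0→3: 3[part,t=2,x]
e18 deliver 3→0: ·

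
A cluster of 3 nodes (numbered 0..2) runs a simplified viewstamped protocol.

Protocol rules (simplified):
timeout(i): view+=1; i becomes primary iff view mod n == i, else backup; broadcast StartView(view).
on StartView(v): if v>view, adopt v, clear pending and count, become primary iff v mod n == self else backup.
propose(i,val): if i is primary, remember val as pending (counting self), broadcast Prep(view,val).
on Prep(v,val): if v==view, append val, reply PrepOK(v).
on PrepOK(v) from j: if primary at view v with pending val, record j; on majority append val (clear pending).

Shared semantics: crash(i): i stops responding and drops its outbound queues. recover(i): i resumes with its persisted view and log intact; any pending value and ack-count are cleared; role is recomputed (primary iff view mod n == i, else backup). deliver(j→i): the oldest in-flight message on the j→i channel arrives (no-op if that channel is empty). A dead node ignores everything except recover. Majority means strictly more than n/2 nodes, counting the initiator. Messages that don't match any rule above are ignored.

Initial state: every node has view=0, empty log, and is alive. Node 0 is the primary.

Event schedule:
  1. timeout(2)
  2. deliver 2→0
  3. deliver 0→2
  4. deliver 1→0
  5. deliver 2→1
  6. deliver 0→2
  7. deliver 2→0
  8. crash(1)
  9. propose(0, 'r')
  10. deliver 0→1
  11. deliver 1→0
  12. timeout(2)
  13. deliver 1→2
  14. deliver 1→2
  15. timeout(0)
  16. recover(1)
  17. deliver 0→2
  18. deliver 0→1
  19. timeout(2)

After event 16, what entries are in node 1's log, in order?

[1] timeout(2) → N2(back v1 [-])
[2] deliver 2→0 → N0(back v1 [-])
[3] deliver 0→2 → ∅
[4] deliver 1→0 → ∅
[5] deliver 2→1 → N1(prim v1 [-])
[6] deliver 0→2 → ∅
[7] deliver 2→0 → ∅
[8] crash(1) → N1(✗prim v1 [-])
[9] propose(0,'r') → ∅
[10] deliver 0→1 → ∅
[11] deliver 1→0 → ∅
[12] timeout(2) → N2(prim v2 [-])
[13] deliver 1→2 → ∅
[14] deliver 1→2 → ∅
[15] timeout(0) → N0(back v2 [-])
[16] recover(1) → N1(prim v1 [-])

empty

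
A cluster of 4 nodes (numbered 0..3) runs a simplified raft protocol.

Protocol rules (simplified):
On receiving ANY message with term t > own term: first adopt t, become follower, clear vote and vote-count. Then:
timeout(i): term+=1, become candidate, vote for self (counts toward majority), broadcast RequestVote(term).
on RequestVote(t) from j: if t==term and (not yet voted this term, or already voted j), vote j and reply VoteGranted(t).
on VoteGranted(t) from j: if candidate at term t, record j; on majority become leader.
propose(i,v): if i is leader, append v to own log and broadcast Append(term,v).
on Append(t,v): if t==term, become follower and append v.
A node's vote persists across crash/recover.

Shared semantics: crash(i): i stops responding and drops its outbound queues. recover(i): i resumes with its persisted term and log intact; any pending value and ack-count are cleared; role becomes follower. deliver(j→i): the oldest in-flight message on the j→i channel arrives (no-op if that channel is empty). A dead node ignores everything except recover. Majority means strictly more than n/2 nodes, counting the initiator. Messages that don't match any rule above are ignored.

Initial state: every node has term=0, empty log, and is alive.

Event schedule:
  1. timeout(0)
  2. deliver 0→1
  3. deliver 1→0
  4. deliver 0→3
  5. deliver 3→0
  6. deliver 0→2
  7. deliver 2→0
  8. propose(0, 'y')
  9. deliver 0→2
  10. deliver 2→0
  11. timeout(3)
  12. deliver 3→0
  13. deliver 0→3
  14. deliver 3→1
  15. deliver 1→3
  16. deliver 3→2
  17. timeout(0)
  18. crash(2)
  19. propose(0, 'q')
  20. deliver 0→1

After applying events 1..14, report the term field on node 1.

2

e1 timeout(0): 0[cand,t=1,-]
e2 deliver 0→1: 1[foll,t=1,-]
e3 deliver 1→0: ·
e4 deliver 0→3: 3[foll,t=1,-]
e5 deliver 3→0: 0[lead,t=1,-]
e6 deliver 0→2: 2[foll,t=1,-]
e7 deliver 2→0: ·
e8 propose(0,'y'): 0[lead,t=1,y]
e9 deliver 0→2: 2[foll,t=1,y]
e10 deliver 2→0: ·
e11 timeout(3): 3[cand,t=2,-]
e12 deliver 3→0: 0[foll,t=2,y]
e13 deliver 0→3: ·
e14 deliver 3→1: 1[foll,t=2,-]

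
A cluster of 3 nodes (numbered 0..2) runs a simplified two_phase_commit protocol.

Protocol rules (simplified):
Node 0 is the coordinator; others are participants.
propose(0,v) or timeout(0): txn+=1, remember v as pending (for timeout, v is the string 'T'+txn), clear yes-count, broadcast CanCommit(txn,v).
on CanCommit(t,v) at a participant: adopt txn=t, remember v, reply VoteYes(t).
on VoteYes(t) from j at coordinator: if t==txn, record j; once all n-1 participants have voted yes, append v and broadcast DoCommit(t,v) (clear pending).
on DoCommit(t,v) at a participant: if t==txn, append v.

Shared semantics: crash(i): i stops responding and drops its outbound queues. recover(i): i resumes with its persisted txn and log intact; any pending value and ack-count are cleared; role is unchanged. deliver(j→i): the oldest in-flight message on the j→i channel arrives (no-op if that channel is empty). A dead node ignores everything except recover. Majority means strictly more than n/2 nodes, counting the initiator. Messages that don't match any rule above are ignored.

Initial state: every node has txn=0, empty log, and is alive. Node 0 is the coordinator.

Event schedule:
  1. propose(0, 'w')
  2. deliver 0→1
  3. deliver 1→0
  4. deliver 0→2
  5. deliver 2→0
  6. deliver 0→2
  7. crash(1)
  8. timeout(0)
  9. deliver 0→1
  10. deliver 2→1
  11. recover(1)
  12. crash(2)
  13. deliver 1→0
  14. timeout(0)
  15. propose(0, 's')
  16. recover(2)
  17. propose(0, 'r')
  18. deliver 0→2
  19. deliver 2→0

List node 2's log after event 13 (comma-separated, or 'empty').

step 1 propose(0,'w'): 0={coor,t=1,log=-}
step 2 deliver 0→1: 1={part,t=1,log=-}
step 3 deliver 1→0: —
step 4 deliver 0→2: 2={part,t=1,log=-}
step 5 deliver 2→0: 0={coor,t=1,log=w}
step 6 deliver 0→2: 2={part,t=1,log=w}
step 7 crash(1): 1={✗part,t=1,log=-}
step 8 timeout(0): 0={coor,t=2,log=w}
step 9 deliver 0→1: —
step 10 deliver 2→1: —
step 11 recover(1): 1={part,t=1,log=-}
step 12 crash(2): 2={✗part,t=1,log=w}
step 13 deliver 1→0: —

w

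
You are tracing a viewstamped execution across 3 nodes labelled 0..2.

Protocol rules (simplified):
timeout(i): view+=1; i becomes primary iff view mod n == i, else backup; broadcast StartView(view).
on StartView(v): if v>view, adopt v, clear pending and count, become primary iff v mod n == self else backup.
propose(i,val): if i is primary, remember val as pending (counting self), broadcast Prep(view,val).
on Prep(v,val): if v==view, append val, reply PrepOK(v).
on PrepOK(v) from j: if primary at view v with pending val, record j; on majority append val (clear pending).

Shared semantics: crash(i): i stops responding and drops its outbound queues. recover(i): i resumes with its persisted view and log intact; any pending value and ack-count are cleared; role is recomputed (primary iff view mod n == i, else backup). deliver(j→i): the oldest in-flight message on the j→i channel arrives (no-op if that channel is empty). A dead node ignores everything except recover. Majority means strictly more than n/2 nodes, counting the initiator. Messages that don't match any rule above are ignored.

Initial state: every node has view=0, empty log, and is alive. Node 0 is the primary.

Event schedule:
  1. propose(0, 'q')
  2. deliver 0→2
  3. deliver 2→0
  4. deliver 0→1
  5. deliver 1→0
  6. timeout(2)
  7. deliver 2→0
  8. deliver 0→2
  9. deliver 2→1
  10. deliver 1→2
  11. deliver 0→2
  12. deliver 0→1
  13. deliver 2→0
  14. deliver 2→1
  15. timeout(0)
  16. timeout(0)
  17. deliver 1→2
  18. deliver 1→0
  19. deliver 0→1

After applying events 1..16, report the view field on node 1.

1

step 1 propose(0,'q'): —
step 2 deliver 0→2: 2={back,v=0,log=q}
step 3 deliver 2→0: 0={prim,v=0,log=q}
step 4 deliver 0→1: 1={back,v=0,log=q}
step 5 deliver 1→0: —
step 6 timeout(2): 2={back,v=1,log=q}
step 7 deliver 2→0: 0={back,v=1,log=q}
step 8 deliver 0→2: —
step 9 deliver 2→1: 1={prim,v=1,log=q}
step 10 deliver 1→2: —
step 11 deliver 0→2: —
step 12 deliver 0→1: —
step 13 deliver 2→0: —
step 14 deliver 2→1: —
step 15 timeout(0): 0={back,v=2,log=q}
step 16 timeout(0): 0={prim,v=3,log=q}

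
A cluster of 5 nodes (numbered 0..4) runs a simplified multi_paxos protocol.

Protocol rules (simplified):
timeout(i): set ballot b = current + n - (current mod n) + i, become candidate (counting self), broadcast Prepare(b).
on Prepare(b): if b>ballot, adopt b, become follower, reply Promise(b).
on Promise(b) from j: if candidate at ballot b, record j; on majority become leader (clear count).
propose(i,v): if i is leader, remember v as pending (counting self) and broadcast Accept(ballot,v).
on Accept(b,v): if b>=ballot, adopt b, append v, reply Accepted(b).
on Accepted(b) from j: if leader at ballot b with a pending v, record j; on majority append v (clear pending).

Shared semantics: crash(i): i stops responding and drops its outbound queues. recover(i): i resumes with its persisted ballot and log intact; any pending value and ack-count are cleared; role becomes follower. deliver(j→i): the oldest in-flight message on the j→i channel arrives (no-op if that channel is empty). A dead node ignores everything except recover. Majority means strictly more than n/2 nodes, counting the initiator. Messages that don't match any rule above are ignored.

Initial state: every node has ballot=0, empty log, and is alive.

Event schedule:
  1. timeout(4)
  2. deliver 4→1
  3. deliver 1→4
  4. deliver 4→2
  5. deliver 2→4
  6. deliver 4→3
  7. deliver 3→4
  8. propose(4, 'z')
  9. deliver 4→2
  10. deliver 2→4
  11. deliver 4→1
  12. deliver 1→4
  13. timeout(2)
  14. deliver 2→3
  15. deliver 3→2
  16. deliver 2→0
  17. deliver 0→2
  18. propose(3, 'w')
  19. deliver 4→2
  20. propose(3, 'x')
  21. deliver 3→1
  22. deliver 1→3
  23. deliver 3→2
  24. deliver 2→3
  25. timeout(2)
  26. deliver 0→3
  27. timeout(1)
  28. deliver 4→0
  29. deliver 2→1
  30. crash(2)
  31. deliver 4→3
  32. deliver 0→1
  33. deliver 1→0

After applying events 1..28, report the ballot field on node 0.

12

[1] timeout(4) → N4(cand b9 [-])
[2] deliver 4→1 → N1(foll b9 [-])
[3] deliver 1→4 → ∅
[4] deliver 4→2 → N2(foll b9 [-])
[5] deliver 2→4 → N4(lead b9 [-])
[6] deliver 4→3 → N3(foll b9 [-])
[7] deliver 3→4 → ∅
[8] propose(4,'z') → ∅
[9] deliver 4→2 → N2(foll b9 [z])
[10] deliver 2→4 → ∅
[11] deliver 4→1 → N1(foll b9 [z])
[12] deliver 1→4 → N4(lead b9 [z])
[13] timeout(2) → N2(cand b12 [z])
[14] deliver 2→3 → N3(foll b12 [-])
[15] deliver 3→2 → ∅
[16] deliver 2→0 → N0(foll b12 [-])
[17] deliver 0→2 → N2(lead b12 [z])
[18] propose(3,'w') → ∅
[19] deliver 4→2 → ∅
[20] propose(3,'x') → ∅
[21] deliver 3→1 → ∅
[22] deliver 1→3 → ∅
[23] deliver 3→2 → ∅
[24] deliver 2→3 → ∅
[25] timeout(2) → N2(cand b17 [z])
[26] deliver 0→3 → ∅
[27] timeout(1) → N1(cand b11 [z])
[28] deliver 4→0 → ∅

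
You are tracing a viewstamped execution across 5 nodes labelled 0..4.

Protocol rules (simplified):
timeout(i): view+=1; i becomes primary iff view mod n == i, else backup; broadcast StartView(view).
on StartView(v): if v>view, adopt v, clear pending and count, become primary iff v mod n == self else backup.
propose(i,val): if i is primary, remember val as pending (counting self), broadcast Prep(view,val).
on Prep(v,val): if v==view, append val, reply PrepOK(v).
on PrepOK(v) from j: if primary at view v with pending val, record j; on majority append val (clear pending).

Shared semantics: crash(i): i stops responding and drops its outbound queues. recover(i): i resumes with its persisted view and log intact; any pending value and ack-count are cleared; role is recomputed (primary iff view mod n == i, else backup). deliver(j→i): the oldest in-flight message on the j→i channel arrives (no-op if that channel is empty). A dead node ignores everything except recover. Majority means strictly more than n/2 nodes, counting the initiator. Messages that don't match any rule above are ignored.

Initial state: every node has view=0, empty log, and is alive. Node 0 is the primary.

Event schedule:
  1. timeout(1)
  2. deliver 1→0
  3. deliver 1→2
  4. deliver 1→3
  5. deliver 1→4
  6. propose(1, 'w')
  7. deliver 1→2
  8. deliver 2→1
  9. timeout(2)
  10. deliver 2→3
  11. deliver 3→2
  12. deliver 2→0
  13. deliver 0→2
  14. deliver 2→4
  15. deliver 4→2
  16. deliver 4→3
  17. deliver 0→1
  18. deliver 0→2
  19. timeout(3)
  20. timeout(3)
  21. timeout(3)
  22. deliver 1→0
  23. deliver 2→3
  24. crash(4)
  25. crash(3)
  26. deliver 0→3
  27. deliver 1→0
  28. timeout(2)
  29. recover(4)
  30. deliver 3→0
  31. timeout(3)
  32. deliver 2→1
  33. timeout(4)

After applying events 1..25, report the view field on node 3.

5

[1] timeout(1) → N1(prim v1 [-])
[2] deliver 1→0 → N0(back v1 [-])
[3] deliver 1→2 → N2(back v1 [-])
[4] deliver 1→3 → N3(back v1 [-])
[5] deliver 1→4 → N4(back v1 [-])
[6] propose(1,'w') → ∅
[7] deliver 1→2 → N2(back v1 [w])
[8] deliver 2→1 → ∅
[9] timeout(2) → N2(prim v2 [w])
[10] deliver 2→3 → N3(back v2 [-])
[11] deliver 3→2 → ∅
[12] deliver 2→0 → N0(back v2 [-])
[13] deliver 0→2 → ∅
[14] deliver 2→4 → N4(back v2 [-])
[15] deliver 4→2 → ∅
[16] deliver 4→3 → ∅
[17] deliver 0→1 → ∅
[18] deliver 0→2 → ∅
[19] timeout(3) → N3(prim v3 [-])
[20] timeout(3) → N3(back v4 [-])
[21] timeout(3) → N3(back v5 [-])
[22] deliver 1→0 → ∅
[23] deliver 2→3 → ∅
[24] crash(4) → N4(✗back v2 [-])
[25] crash(3) → N3(✗back v5 [-])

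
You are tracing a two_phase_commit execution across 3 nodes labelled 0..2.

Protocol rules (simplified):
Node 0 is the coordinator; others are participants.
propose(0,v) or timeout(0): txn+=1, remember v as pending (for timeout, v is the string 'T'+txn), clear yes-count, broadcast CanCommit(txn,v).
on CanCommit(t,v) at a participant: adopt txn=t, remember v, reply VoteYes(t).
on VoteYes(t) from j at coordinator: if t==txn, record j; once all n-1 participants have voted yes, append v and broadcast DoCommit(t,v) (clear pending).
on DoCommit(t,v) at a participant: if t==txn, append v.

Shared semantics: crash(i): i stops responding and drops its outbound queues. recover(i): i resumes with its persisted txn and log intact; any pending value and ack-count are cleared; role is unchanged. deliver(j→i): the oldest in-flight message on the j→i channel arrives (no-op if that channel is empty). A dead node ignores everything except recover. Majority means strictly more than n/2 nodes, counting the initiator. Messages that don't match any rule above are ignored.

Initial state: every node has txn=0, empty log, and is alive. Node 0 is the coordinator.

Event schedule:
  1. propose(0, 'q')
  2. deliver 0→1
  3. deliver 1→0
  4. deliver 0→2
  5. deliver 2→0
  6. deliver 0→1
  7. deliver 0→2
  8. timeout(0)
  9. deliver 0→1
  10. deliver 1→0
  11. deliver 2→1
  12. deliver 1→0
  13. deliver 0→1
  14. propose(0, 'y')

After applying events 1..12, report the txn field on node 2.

1

step 1 propose(0,'q'): 0={coor,t=1,log=-}
step 2 deliver 0→1: 1={part,t=1,log=-}
step 3 deliver 1→0: —
step 4 deliver 0→2: 2={part,t=1,log=-}
step 5 deliver 2→0: 0={coor,t=1,log=q}
step 6 deliver 0→1: 1={part,t=1,log=q}
step 7 deliver 0→2: 2={part,t=1,log=q}
step 8 timeout(0): 0={coor,t=2,log=q}
step 9 deliver 0→1: 1={part,t=2,log=q}
step 10 deliver 1→0: —
step 11 deliver 2→1: —
step 12 deliver 1→0: —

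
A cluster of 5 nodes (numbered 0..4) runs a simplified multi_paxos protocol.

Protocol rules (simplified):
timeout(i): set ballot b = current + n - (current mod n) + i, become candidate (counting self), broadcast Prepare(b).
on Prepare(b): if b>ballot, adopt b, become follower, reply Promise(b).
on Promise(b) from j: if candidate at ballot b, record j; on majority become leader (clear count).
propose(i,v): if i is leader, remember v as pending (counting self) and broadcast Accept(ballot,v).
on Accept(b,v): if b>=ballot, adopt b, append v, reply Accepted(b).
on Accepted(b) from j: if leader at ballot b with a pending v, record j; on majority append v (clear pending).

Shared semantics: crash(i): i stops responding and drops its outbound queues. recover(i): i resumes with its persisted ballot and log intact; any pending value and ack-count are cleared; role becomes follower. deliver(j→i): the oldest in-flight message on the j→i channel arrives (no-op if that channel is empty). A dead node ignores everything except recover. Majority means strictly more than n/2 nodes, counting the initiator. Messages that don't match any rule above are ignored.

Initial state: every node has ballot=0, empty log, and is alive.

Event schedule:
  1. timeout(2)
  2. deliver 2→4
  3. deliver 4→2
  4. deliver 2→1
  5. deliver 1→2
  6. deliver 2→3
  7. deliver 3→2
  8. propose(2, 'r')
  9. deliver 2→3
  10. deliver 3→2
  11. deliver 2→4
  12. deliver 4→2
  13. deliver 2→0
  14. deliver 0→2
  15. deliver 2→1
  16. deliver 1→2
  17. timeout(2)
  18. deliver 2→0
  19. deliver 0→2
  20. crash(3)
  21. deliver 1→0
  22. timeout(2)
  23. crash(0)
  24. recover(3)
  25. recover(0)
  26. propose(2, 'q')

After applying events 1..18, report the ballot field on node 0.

7

step 1 timeout(2): 2={cand,b=7,log=-}
step 2 deliver 2→4: 4={foll,b=7,log=-}
step 3 deliver 4→2: —
step 4 deliver 2→1: 1={foll,b=7,log=-}
step 5 deliver 1→2: 2={lead,b=7,log=-}
step 6 deliver 2→3: 3={foll,b=7,log=-}
step 7 deliver 3→2: —
step 8 propose(2,'r'): —
step 9 deliver 2→3: 3={foll,b=7,log=r}
step 10 deliver 3→2: —
step 11 deliver 2→4: 4={foll,b=7,log=r}
step 12 deliver 4→2: 2={lead,b=7,log=r}
step 13 deliver 2→0: 0={foll,b=7,log=-}
step 14 deliver 0→2: —
step 15 deliver 2→1: 1={foll,b=7,log=r}
step 16 deliver 1→2: —
step 17 timeout(2): 2={cand,b=12,log=r}
step 18 deliver 2→0: 0={foll,b=7,log=r}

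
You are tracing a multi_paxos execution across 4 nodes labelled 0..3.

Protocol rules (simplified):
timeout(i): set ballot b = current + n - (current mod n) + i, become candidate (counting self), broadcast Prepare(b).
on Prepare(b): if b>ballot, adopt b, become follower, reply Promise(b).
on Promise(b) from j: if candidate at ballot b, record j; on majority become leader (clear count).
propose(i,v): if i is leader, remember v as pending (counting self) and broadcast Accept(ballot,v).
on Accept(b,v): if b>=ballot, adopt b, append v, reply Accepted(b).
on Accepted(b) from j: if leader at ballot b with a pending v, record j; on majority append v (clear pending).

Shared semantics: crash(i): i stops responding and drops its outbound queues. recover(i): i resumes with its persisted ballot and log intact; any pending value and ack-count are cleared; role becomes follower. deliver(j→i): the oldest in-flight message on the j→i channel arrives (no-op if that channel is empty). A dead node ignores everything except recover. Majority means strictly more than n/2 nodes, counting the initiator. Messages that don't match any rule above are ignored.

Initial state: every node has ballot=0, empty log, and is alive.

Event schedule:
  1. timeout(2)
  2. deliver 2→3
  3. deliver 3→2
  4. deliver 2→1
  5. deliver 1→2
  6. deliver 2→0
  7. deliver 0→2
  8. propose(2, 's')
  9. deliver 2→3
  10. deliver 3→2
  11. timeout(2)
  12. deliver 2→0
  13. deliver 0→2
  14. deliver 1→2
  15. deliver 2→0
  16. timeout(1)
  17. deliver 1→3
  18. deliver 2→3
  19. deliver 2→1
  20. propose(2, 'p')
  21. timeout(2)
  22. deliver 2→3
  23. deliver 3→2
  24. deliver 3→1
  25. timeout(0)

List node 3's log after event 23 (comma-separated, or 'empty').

s

[1] timeout(2) → N2(cand b6 [-])
[2] deliver 2→3 → N3(foll b6 [-])
[3] deliver 3→2 → ∅
[4] deliver 2→1 → N1(foll b6 [-])
[5] deliver 1→2 → N2(lead b6 [-])
[6] deliver 2→0 → N0(foll b6 [-])
[7] deliver 0→2 → ∅
[8] propose(2,'s') → ∅
[9] deliver 2→3 → N3(foll b6 [s])
[10] deliver 3→2 → ∅
[11] timeout(2) → N2(cand b10 [-])
[12] deliver 2→0 → N0(foll b6 [s])
[13] deliver 0→2 → ∅
[14] deliver 1→2 → ∅
[15] deliver 2→0 → N0(foll b10 [s])
[16] timeout(1) → N1(cand b9 [-])
[17] deliver 1→3 → N3(foll b9 [s])
[18] deliver 2→3 → N3(foll b10 [s])
[19] deliver 2→1 → ∅
[20] propose(2,'p') → ∅
[21] timeout(2) → N2(cand b14 [-])
[22] deliver 2→3 → N3(foll b14 [s])
[23] deliver 3→2 → ∅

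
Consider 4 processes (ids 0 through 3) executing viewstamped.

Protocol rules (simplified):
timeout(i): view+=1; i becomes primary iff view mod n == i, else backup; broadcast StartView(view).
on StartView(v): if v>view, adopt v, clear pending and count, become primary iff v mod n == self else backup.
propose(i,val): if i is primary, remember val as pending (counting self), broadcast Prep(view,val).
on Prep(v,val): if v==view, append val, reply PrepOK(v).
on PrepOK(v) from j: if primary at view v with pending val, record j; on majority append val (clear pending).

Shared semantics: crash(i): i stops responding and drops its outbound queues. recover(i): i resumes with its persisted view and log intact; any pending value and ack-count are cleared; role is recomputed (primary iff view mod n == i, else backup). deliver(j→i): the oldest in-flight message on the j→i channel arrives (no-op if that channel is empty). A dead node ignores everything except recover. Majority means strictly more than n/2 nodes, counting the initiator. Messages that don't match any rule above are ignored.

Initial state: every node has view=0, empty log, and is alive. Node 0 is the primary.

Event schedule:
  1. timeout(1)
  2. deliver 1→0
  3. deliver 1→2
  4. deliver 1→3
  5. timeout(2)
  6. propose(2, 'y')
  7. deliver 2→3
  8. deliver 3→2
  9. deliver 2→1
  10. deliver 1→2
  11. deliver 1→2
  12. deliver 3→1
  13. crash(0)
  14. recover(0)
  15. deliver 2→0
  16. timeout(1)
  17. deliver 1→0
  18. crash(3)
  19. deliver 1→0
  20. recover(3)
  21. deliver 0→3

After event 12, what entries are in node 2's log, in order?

1. timeout(1):  <1:prim v1 ->
2. deliver 1→0:  <0:back v1 ->
3. deliver 1→2:  <2:back v1 ->
4. deliver 1→3:  <3:back v1 ->
5. timeout(2):  <2:prim v2 ->
6. propose(2,'y'):  nop
7. deliver 2→3:  <3:back v2 ->
8. deliver 3→2:  nop
9. deliver 2→1:  <1:back v2 ->
10. deliver 1→2:  nop
11. deliver 1→2:  nop
12. deliver 3→1:  nop

empty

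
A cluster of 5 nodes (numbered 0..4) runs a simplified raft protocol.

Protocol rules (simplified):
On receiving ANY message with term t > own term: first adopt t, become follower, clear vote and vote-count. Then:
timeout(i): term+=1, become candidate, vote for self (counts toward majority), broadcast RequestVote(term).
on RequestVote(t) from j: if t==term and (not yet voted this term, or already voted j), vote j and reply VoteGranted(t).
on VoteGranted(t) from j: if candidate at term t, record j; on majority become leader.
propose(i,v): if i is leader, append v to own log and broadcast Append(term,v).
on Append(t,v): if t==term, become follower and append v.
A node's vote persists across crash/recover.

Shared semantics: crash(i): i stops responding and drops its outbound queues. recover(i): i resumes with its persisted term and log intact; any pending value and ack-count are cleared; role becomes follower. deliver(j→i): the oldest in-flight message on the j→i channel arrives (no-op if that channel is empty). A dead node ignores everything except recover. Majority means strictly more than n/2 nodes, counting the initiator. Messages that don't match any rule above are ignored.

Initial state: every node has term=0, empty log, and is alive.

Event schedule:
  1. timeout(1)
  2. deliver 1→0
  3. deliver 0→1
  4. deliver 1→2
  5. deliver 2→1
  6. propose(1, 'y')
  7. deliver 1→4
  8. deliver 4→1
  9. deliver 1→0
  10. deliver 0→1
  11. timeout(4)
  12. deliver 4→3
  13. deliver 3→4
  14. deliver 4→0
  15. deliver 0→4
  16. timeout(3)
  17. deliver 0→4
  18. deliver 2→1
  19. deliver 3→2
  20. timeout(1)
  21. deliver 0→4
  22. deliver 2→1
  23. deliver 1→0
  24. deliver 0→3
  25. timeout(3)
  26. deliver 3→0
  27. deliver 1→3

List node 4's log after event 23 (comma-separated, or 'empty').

step 1 timeout(1): 1={cand,t=1,log=-}
step 2 deliver 1→0: 0={foll,t=1,log=-}
step 3 deliver 0→1: —
step 4 deliver 1→2: 2={foll,t=1,log=-}
step 5 deliver 2→1: 1={lead,t=1,log=-}
step 6 propose(1,'y'): 1={lead,t=1,log=y}
step 7 deliver 1→4: 4={foll,t=1,log=-}
step 8 deliver 4→1: —
step 9 deliver 1→0: 0={foll,t=1,log=y}
step 10 deliver 0→1: —
step 11 timeout(4): 4={cand,t=2,log=-}
step 12 deliver 4→3: 3={foll,t=2,log=-}
step 13 deliver 3→4: —
step 14 deliver 4→0: 0={foll,t=2,log=y}
step 15 deliver 0→4: 4={lead,t=2,log=-}
step 16 timeout(3): 3={cand,t=3,log=-}
step 17 deliver 0→4: —
step 18 deliver 2→1: —
step 19 deliver 3→2: 2={foll,t=3,log=-}
step 20 timeout(1): 1={cand,t=2,log=y}
step 21 deliver 0→4: —
step 22 deliver 2→1: —
step 23 deliver 1→0: —

empty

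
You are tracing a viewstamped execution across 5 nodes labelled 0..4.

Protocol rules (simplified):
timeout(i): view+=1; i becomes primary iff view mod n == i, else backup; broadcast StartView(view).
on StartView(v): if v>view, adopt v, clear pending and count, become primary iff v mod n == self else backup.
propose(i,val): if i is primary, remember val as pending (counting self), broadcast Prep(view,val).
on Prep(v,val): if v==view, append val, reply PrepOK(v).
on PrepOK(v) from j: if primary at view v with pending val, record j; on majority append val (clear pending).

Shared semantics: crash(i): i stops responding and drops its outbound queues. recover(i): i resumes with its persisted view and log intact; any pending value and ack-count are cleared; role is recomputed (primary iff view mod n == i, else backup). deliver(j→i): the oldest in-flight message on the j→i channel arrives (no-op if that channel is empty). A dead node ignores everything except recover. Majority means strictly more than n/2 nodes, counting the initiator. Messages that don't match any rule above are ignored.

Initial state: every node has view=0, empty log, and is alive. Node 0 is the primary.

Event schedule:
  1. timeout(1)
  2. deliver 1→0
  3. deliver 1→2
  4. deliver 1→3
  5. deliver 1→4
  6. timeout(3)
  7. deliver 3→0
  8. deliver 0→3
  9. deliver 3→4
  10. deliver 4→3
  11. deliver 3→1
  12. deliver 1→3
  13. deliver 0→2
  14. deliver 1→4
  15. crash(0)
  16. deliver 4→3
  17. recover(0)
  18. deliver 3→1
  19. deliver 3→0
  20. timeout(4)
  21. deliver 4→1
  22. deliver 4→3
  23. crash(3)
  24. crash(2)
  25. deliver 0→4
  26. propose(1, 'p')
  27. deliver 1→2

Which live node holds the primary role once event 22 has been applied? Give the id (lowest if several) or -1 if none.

3

after 1 — timeout(1): n1:prim/v1/[-]
after 2 — deliver 1→0: n0:back/v1/[-]
after 3 — deliver 1→2: n2:back/v1/[-]
after 4 — deliver 1→3: n3:back/v1/[-]
after 5 — deliver 1→4: n4:back/v1/[-]
after 6 — timeout(3): n3:back/v2/[-]
after 7 — deliver 3→0: n0:back/v2/[-]
after 8 — deliver 0→3: ·
after 9 — deliver 3→4: n4:back/v2/[-]
after 10 — deliver 4→3: ·
after 11 — deliver 3→1: n1:back/v2/[-]
after 12 — deliver 1→3: ·
after 13 — deliver 0→2: ·
after 14 — deliver 1→4: ·
after 15 — crash(0): n0:✗back/v2/[-]
after 16 — deliver 4→3: ·
after 17 — recover(0): n0:back/v2/[-]
after 18 — deliver 3→1: ·
after 19 — deliver 3→0: ·
after 20 — timeout(4): n4:back/v3/[-]
after 21 — deliver 4→1: n1:back/v3/[-]
after 22 — deliver 4→3: n3:prim/v3/[-]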